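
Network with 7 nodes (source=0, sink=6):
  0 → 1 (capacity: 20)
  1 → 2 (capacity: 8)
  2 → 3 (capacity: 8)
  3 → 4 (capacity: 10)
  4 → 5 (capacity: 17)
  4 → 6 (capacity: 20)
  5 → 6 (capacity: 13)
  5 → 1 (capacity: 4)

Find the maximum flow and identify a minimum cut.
Max flow = 8, Min cut edges: (2,3)

Maximum flow: 8
Minimum cut: (2,3)
Partition: S = [0, 1, 2], T = [3, 4, 5, 6]

Max-flow min-cut theorem verified: both equal 8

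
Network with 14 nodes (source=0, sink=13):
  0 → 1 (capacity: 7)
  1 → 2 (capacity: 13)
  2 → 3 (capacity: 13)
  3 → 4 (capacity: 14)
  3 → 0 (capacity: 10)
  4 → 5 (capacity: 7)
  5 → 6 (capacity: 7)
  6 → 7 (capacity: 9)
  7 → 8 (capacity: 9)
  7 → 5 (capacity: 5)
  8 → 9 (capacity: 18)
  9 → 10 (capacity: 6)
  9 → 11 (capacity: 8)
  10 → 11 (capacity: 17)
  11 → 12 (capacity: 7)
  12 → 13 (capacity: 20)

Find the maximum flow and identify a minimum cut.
Max flow = 7, Min cut edges: (11,12)

Maximum flow: 7
Minimum cut: (11,12)
Partition: S = [0, 1, 2, 3, 4, 5, 6, 7, 8, 9, 10, 11], T = [12, 13]

Max-flow min-cut theorem verified: both equal 7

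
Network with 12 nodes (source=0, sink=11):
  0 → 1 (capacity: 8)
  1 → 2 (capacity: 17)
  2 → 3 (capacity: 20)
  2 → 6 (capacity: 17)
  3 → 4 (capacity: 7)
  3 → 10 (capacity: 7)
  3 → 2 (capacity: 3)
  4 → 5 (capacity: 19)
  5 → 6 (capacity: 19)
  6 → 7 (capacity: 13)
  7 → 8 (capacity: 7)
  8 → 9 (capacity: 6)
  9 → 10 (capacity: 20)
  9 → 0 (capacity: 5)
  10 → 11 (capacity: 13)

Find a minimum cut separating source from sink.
Min cut value = 8, edges: (0,1)

Min cut value: 8
Partition: S = [0], T = [1, 2, 3, 4, 5, 6, 7, 8, 9, 10, 11]
Cut edges: (0,1)

By max-flow min-cut theorem, max flow = min cut = 8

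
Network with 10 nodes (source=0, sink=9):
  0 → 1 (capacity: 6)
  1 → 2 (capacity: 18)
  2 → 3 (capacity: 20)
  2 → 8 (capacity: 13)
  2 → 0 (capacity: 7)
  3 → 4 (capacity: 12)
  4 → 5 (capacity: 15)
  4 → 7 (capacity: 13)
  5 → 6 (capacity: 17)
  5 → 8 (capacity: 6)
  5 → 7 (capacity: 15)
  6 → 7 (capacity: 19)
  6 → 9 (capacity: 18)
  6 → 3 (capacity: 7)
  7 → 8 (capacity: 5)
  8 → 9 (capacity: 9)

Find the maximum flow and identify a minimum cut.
Max flow = 6, Min cut edges: (0,1)

Maximum flow: 6
Minimum cut: (0,1)
Partition: S = [0], T = [1, 2, 3, 4, 5, 6, 7, 8, 9]

Max-flow min-cut theorem verified: both equal 6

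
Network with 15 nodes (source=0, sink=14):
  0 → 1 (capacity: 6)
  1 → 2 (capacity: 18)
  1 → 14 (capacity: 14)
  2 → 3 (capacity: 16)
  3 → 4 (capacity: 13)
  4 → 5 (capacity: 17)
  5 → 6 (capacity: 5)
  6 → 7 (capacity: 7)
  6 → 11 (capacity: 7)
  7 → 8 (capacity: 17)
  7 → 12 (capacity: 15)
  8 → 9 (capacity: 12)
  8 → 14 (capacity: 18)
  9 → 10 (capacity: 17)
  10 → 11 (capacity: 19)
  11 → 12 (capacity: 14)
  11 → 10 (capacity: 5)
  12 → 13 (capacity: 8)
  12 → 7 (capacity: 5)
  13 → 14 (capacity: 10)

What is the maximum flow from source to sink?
Maximum flow = 6

Max flow: 6

Flow assignment:
  0 → 1: 6/6
  1 → 14: 6/14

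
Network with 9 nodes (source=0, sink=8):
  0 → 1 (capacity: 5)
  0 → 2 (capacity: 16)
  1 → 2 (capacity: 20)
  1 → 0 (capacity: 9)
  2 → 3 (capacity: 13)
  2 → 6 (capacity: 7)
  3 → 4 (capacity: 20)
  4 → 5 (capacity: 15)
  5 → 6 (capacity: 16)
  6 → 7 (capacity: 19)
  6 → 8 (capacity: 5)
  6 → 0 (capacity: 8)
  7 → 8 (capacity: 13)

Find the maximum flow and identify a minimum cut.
Max flow = 18, Min cut edges: (6,8), (7,8)

Maximum flow: 18
Minimum cut: (6,8), (7,8)
Partition: S = [0, 1, 2, 3, 4, 5, 6, 7], T = [8]

Max-flow min-cut theorem verified: both equal 18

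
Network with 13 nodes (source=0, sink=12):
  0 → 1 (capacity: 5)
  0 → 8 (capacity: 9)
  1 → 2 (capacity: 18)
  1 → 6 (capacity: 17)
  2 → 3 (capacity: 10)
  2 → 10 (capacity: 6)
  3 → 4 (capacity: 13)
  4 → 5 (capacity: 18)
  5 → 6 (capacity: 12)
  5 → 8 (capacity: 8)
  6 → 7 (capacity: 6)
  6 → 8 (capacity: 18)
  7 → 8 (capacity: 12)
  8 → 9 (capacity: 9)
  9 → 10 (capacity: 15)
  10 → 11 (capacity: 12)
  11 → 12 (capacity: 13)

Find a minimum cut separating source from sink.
Min cut value = 12, edges: (10,11)

Min cut value: 12
Partition: S = [0, 1, 2, 3, 4, 5, 6, 7, 8, 9, 10], T = [11, 12]
Cut edges: (10,11)

By max-flow min-cut theorem, max flow = min cut = 12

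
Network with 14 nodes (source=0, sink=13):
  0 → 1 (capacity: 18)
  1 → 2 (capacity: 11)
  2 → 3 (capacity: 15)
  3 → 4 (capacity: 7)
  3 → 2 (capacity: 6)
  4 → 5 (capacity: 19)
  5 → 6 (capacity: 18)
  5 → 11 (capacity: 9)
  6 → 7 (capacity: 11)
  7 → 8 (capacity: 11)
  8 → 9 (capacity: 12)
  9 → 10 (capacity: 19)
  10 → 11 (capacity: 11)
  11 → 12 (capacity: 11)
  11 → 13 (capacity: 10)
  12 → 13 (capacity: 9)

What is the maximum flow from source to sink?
Maximum flow = 7

Max flow: 7

Flow assignment:
  0 → 1: 7/18
  1 → 2: 7/11
  2 → 3: 7/15
  3 → 4: 7/7
  4 → 5: 7/19
  5 → 11: 7/9
  11 → 13: 7/10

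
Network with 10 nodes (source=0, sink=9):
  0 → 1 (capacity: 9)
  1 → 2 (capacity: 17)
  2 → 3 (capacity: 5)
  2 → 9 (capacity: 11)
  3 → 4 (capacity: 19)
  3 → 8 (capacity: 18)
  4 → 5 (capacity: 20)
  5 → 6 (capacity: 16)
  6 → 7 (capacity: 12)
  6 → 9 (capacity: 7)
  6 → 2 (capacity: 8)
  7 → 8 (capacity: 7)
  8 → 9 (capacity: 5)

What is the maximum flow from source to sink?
Maximum flow = 9

Max flow: 9

Flow assignment:
  0 → 1: 9/9
  1 → 2: 9/17
  2 → 9: 9/11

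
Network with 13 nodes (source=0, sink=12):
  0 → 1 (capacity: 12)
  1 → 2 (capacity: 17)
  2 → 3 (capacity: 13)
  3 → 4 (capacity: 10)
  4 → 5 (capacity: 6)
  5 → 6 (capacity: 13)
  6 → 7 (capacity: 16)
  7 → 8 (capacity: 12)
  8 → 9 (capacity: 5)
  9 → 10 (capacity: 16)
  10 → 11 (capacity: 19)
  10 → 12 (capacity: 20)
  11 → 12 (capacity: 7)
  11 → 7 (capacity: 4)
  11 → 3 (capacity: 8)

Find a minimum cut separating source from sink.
Min cut value = 5, edges: (8,9)

Min cut value: 5
Partition: S = [0, 1, 2, 3, 4, 5, 6, 7, 8], T = [9, 10, 11, 12]
Cut edges: (8,9)

By max-flow min-cut theorem, max flow = min cut = 5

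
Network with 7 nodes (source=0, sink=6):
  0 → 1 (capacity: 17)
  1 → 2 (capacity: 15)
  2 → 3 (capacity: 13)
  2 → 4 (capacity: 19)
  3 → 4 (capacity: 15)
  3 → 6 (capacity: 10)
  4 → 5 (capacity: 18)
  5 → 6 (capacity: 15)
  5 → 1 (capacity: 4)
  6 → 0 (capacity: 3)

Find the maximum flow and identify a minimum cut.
Max flow = 15, Min cut edges: (1,2)

Maximum flow: 15
Minimum cut: (1,2)
Partition: S = [0, 1], T = [2, 3, 4, 5, 6]

Max-flow min-cut theorem verified: both equal 15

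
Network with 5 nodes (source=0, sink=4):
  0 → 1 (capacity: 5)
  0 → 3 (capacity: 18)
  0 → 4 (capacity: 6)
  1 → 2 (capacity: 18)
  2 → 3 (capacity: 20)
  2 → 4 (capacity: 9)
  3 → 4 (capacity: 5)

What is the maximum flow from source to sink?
Maximum flow = 16

Max flow: 16

Flow assignment:
  0 → 1: 5/5
  0 → 3: 5/18
  0 → 4: 6/6
  1 → 2: 5/18
  2 → 4: 5/9
  3 → 4: 5/5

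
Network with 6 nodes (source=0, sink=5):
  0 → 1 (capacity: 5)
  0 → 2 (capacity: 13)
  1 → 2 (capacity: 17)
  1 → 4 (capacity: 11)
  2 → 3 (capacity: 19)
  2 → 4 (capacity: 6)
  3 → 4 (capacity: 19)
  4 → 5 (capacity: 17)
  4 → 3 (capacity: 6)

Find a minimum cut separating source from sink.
Min cut value = 17, edges: (4,5)

Min cut value: 17
Partition: S = [0, 1, 2, 3, 4], T = [5]
Cut edges: (4,5)

By max-flow min-cut theorem, max flow = min cut = 17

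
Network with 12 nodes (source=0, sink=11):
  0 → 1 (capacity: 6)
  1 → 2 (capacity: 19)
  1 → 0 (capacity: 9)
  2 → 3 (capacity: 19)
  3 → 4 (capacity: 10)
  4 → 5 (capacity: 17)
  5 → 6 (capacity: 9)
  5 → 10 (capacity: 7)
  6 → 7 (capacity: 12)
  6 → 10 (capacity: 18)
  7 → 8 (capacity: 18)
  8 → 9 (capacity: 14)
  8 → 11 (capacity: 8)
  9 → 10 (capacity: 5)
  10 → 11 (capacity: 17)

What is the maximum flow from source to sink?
Maximum flow = 6

Max flow: 6

Flow assignment:
  0 → 1: 6/6
  1 → 2: 6/19
  2 → 3: 6/19
  3 → 4: 6/10
  4 → 5: 6/17
  5 → 10: 6/7
  10 → 11: 6/17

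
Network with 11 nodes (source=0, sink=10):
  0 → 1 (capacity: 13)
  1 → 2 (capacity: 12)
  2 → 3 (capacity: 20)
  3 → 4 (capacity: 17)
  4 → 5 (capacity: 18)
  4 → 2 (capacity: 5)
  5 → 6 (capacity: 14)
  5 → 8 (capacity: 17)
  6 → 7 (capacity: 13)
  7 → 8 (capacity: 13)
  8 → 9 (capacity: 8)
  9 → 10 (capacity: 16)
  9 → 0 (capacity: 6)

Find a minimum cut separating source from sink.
Min cut value = 8, edges: (8,9)

Min cut value: 8
Partition: S = [0, 1, 2, 3, 4, 5, 6, 7, 8], T = [9, 10]
Cut edges: (8,9)

By max-flow min-cut theorem, max flow = min cut = 8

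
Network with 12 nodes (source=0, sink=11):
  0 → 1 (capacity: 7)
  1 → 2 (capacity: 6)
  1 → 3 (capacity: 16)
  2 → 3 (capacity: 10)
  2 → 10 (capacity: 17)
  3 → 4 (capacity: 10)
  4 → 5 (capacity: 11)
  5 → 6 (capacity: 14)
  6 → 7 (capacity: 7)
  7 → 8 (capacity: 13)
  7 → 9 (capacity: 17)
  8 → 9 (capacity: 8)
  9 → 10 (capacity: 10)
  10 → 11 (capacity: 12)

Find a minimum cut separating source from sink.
Min cut value = 7, edges: (0,1)

Min cut value: 7
Partition: S = [0], T = [1, 2, 3, 4, 5, 6, 7, 8, 9, 10, 11]
Cut edges: (0,1)

By max-flow min-cut theorem, max flow = min cut = 7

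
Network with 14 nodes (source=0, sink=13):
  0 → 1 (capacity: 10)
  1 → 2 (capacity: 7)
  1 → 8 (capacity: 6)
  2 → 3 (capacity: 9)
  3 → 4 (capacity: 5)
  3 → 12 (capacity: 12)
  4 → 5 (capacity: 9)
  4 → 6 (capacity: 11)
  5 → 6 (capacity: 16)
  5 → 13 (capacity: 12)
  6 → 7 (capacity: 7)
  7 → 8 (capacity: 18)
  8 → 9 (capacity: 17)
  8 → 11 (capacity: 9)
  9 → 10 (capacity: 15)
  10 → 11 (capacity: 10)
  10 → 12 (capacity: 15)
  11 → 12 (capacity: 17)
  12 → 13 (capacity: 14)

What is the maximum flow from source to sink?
Maximum flow = 10

Max flow: 10

Flow assignment:
  0 → 1: 10/10
  1 → 2: 7/7
  1 → 8: 3/6
  2 → 3: 7/9
  3 → 12: 7/12
  8 → 11: 3/9
  11 → 12: 3/17
  12 → 13: 10/14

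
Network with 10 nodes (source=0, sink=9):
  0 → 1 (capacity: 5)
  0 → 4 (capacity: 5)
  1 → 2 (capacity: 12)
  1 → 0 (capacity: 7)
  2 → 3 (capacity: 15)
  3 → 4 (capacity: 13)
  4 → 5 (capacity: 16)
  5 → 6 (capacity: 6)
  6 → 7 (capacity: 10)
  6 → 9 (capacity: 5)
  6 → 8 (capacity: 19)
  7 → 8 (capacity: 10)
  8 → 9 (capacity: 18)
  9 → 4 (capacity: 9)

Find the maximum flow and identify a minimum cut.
Max flow = 6, Min cut edges: (5,6)

Maximum flow: 6
Minimum cut: (5,6)
Partition: S = [0, 1, 2, 3, 4, 5], T = [6, 7, 8, 9]

Max-flow min-cut theorem verified: both equal 6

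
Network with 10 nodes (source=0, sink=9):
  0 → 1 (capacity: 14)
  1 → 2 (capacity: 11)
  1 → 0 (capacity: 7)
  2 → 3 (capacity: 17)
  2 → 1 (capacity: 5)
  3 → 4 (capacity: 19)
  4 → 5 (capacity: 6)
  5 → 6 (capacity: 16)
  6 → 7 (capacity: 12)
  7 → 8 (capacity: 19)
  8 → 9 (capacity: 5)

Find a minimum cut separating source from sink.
Min cut value = 5, edges: (8,9)

Min cut value: 5
Partition: S = [0, 1, 2, 3, 4, 5, 6, 7, 8], T = [9]
Cut edges: (8,9)

By max-flow min-cut theorem, max flow = min cut = 5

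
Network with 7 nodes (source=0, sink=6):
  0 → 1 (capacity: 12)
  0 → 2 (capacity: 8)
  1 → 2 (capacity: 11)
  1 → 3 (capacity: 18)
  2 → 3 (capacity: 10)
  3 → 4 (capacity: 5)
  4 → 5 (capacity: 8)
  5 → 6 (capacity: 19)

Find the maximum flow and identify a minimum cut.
Max flow = 5, Min cut edges: (3,4)

Maximum flow: 5
Minimum cut: (3,4)
Partition: S = [0, 1, 2, 3], T = [4, 5, 6]

Max-flow min-cut theorem verified: both equal 5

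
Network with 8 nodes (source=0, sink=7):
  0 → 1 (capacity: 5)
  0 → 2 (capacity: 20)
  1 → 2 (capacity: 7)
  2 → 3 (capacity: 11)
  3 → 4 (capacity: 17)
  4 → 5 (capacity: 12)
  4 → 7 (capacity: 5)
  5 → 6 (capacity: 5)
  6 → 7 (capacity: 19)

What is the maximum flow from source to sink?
Maximum flow = 10

Max flow: 10

Flow assignment:
  0 → 2: 10/20
  2 → 3: 10/11
  3 → 4: 10/17
  4 → 5: 5/12
  4 → 7: 5/5
  5 → 6: 5/5
  6 → 7: 5/19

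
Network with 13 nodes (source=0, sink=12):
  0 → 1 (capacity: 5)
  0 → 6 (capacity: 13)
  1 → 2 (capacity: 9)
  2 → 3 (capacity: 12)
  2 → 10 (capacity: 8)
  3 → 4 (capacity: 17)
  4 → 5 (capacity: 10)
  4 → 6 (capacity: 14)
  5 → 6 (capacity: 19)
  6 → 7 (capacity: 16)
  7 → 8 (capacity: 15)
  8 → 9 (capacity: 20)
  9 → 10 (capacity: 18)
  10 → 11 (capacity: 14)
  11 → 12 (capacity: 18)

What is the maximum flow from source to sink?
Maximum flow = 14

Max flow: 14

Flow assignment:
  0 → 1: 1/5
  0 → 6: 13/13
  1 → 2: 1/9
  2 → 10: 1/8
  6 → 7: 13/16
  7 → 8: 13/15
  8 → 9: 13/20
  9 → 10: 13/18
  10 → 11: 14/14
  11 → 12: 14/18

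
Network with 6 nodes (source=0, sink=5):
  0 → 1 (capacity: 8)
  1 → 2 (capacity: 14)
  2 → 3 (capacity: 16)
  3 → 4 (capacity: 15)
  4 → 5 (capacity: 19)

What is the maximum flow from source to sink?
Maximum flow = 8

Max flow: 8

Flow assignment:
  0 → 1: 8/8
  1 → 2: 8/14
  2 → 3: 8/16
  3 → 4: 8/15
  4 → 5: 8/19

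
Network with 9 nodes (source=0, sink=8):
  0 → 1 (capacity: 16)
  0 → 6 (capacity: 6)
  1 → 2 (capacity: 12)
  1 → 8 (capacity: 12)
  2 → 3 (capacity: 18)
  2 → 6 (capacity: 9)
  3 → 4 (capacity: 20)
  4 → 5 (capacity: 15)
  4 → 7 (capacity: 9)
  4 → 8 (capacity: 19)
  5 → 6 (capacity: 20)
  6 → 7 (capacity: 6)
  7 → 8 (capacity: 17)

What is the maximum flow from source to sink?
Maximum flow = 22

Max flow: 22

Flow assignment:
  0 → 1: 16/16
  0 → 6: 6/6
  1 → 2: 4/12
  1 → 8: 12/12
  2 → 3: 4/18
  3 → 4: 4/20
  4 → 8: 4/19
  6 → 7: 6/6
  7 → 8: 6/17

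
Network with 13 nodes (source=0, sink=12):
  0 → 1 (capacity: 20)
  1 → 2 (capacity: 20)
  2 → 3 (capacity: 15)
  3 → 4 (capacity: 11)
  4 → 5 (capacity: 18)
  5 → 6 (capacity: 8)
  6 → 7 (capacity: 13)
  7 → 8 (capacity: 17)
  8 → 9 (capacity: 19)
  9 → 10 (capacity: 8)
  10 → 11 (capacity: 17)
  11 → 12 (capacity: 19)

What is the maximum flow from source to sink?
Maximum flow = 8

Max flow: 8

Flow assignment:
  0 → 1: 8/20
  1 → 2: 8/20
  2 → 3: 8/15
  3 → 4: 8/11
  4 → 5: 8/18
  5 → 6: 8/8
  6 → 7: 8/13
  7 → 8: 8/17
  8 → 9: 8/19
  9 → 10: 8/8
  10 → 11: 8/17
  11 → 12: 8/19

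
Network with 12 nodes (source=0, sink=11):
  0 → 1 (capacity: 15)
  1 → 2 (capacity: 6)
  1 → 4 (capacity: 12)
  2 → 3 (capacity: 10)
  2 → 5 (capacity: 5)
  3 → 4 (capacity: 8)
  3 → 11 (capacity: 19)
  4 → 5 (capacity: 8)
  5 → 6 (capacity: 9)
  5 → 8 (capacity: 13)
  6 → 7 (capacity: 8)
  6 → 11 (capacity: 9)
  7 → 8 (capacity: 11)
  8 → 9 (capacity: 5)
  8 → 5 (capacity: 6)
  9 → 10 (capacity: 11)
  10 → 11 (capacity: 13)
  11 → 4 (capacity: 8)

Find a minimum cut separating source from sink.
Min cut value = 14, edges: (1,2), (4,5)

Min cut value: 14
Partition: S = [0, 1, 4], T = [2, 3, 5, 6, 7, 8, 9, 10, 11]
Cut edges: (1,2), (4,5)

By max-flow min-cut theorem, max flow = min cut = 14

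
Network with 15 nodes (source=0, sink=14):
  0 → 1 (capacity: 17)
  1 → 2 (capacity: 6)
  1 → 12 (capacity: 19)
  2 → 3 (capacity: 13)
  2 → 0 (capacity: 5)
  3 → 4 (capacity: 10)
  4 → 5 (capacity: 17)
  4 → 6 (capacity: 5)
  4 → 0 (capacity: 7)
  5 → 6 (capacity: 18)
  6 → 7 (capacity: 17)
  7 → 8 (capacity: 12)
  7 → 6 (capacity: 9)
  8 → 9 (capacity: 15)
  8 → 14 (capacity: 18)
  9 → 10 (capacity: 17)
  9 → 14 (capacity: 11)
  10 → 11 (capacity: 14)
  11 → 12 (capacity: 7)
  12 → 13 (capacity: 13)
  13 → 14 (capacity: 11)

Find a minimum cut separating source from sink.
Min cut value = 17, edges: (1,2), (13,14)

Min cut value: 17
Partition: S = [0, 1, 10, 11, 12, 13], T = [2, 3, 4, 5, 6, 7, 8, 9, 14]
Cut edges: (1,2), (13,14)

By max-flow min-cut theorem, max flow = min cut = 17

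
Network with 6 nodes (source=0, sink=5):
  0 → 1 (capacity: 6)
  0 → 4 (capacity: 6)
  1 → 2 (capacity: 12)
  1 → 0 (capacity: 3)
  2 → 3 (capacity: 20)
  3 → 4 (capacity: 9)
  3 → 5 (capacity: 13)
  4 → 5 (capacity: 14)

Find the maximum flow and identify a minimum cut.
Max flow = 12, Min cut edges: (0,1), (0,4)

Maximum flow: 12
Minimum cut: (0,1), (0,4)
Partition: S = [0], T = [1, 2, 3, 4, 5]

Max-flow min-cut theorem verified: both equal 12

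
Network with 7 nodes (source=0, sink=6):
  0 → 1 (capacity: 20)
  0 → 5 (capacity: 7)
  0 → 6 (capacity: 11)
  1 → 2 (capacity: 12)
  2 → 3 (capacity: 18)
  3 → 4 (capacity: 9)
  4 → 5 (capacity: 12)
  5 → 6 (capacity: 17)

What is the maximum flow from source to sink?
Maximum flow = 27

Max flow: 27

Flow assignment:
  0 → 1: 9/20
  0 → 5: 7/7
  0 → 6: 11/11
  1 → 2: 9/12
  2 → 3: 9/18
  3 → 4: 9/9
  4 → 5: 9/12
  5 → 6: 16/17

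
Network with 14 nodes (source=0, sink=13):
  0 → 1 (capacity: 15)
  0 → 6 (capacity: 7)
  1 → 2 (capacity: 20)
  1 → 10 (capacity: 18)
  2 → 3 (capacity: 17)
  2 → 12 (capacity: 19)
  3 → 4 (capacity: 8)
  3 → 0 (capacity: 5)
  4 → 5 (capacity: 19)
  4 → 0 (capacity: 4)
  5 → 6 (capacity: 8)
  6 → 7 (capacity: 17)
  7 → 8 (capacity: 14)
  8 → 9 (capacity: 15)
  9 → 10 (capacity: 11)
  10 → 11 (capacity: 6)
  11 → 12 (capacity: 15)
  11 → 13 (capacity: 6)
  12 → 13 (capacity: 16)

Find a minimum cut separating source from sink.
Min cut value = 21, edges: (0,1), (10,11)

Min cut value: 21
Partition: S = [0, 3, 4, 5, 6, 7, 8, 9, 10], T = [1, 2, 11, 12, 13]
Cut edges: (0,1), (10,11)

By max-flow min-cut theorem, max flow = min cut = 21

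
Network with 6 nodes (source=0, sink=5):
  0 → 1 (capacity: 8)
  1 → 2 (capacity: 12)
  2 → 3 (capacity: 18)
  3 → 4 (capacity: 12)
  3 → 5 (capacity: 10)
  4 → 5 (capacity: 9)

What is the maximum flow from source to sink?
Maximum flow = 8

Max flow: 8

Flow assignment:
  0 → 1: 8/8
  1 → 2: 8/12
  2 → 3: 8/18
  3 → 5: 8/10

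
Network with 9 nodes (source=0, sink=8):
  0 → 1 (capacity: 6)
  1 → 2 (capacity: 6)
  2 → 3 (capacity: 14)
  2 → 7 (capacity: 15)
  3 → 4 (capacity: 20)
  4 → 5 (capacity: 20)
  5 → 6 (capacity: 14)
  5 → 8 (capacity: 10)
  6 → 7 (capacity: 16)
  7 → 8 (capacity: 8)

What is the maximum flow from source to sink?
Maximum flow = 6

Max flow: 6

Flow assignment:
  0 → 1: 6/6
  1 → 2: 6/6
  2 → 7: 6/15
  7 → 8: 6/8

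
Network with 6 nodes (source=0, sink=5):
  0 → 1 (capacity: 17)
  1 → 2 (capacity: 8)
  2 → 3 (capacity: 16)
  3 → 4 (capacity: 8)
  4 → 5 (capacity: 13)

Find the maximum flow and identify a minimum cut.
Max flow = 8, Min cut edges: (3,4)

Maximum flow: 8
Minimum cut: (3,4)
Partition: S = [0, 1, 2, 3], T = [4, 5]

Max-flow min-cut theorem verified: both equal 8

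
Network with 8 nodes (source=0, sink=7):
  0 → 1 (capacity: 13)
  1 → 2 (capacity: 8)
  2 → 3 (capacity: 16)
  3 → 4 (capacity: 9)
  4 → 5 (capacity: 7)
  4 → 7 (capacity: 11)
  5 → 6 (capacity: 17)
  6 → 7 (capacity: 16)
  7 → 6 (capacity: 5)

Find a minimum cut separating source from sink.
Min cut value = 8, edges: (1,2)

Min cut value: 8
Partition: S = [0, 1], T = [2, 3, 4, 5, 6, 7]
Cut edges: (1,2)

By max-flow min-cut theorem, max flow = min cut = 8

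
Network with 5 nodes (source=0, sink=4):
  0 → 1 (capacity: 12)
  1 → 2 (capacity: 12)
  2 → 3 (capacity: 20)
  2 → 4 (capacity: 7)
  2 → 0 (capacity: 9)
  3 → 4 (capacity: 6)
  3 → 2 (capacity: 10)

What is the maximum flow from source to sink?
Maximum flow = 12

Max flow: 12

Flow assignment:
  0 → 1: 12/12
  1 → 2: 12/12
  2 → 3: 5/20
  2 → 4: 7/7
  3 → 4: 5/6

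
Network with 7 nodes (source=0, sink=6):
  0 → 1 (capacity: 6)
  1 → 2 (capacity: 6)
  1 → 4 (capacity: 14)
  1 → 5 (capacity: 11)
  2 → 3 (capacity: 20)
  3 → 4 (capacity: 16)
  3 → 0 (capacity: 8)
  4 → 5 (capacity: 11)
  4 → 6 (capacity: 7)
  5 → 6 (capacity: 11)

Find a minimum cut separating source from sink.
Min cut value = 6, edges: (0,1)

Min cut value: 6
Partition: S = [0], T = [1, 2, 3, 4, 5, 6]
Cut edges: (0,1)

By max-flow min-cut theorem, max flow = min cut = 6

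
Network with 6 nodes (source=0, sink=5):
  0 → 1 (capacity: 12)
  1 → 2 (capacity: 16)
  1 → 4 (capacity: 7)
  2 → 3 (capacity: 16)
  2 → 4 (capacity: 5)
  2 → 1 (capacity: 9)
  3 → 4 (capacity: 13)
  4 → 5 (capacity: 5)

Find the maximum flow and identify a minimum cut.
Max flow = 5, Min cut edges: (4,5)

Maximum flow: 5
Minimum cut: (4,5)
Partition: S = [0, 1, 2, 3, 4], T = [5]

Max-flow min-cut theorem verified: both equal 5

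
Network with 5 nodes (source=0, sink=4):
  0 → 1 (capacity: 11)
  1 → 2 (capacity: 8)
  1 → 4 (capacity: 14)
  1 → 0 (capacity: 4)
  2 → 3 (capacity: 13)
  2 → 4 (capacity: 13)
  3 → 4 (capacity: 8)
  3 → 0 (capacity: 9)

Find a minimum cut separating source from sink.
Min cut value = 11, edges: (0,1)

Min cut value: 11
Partition: S = [0], T = [1, 2, 3, 4]
Cut edges: (0,1)

By max-flow min-cut theorem, max flow = min cut = 11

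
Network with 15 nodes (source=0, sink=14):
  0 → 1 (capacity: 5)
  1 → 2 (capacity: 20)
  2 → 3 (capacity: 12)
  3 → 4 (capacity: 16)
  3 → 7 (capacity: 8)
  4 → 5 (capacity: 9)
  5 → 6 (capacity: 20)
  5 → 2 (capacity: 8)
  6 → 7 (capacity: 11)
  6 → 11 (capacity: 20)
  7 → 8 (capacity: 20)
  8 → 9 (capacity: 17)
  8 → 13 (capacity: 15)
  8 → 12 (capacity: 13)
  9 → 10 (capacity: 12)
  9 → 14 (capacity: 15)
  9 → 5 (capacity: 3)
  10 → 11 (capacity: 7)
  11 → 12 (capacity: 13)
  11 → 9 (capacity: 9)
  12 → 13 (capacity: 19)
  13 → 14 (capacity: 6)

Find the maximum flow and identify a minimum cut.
Max flow = 5, Min cut edges: (0,1)

Maximum flow: 5
Minimum cut: (0,1)
Partition: S = [0], T = [1, 2, 3, 4, 5, 6, 7, 8, 9, 10, 11, 12, 13, 14]

Max-flow min-cut theorem verified: both equal 5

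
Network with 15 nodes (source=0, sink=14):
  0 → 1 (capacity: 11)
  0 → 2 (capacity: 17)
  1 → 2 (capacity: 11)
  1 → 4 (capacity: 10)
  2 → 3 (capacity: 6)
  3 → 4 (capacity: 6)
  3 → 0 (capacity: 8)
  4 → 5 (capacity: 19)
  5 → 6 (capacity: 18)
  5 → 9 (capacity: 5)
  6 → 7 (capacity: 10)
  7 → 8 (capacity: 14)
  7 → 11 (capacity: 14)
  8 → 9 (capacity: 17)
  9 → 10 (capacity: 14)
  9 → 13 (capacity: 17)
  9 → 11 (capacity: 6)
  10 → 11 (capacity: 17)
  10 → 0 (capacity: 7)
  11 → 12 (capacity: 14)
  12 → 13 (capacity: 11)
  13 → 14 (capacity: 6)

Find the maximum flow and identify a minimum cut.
Max flow = 6, Min cut edges: (13,14)

Maximum flow: 6
Minimum cut: (13,14)
Partition: S = [0, 1, 2, 3, 4, 5, 6, 7, 8, 9, 10, 11, 12, 13], T = [14]

Max-flow min-cut theorem verified: both equal 6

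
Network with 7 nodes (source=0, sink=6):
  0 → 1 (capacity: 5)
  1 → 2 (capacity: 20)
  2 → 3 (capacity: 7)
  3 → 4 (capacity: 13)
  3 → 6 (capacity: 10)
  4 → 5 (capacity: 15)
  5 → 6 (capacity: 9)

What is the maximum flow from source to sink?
Maximum flow = 5

Max flow: 5

Flow assignment:
  0 → 1: 5/5
  1 → 2: 5/20
  2 → 3: 5/7
  3 → 6: 5/10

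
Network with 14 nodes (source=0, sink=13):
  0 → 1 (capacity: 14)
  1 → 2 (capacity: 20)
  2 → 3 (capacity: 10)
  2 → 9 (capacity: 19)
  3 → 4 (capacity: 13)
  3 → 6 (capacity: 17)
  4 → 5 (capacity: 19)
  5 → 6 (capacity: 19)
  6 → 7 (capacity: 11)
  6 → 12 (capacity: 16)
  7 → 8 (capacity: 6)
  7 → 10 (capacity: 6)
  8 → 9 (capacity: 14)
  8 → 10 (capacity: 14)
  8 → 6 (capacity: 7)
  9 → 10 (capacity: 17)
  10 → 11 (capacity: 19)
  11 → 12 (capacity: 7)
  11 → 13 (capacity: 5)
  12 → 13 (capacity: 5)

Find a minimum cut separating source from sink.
Min cut value = 10, edges: (11,13), (12,13)

Min cut value: 10
Partition: S = [0, 1, 2, 3, 4, 5, 6, 7, 8, 9, 10, 11, 12], T = [13]
Cut edges: (11,13), (12,13)

By max-flow min-cut theorem, max flow = min cut = 10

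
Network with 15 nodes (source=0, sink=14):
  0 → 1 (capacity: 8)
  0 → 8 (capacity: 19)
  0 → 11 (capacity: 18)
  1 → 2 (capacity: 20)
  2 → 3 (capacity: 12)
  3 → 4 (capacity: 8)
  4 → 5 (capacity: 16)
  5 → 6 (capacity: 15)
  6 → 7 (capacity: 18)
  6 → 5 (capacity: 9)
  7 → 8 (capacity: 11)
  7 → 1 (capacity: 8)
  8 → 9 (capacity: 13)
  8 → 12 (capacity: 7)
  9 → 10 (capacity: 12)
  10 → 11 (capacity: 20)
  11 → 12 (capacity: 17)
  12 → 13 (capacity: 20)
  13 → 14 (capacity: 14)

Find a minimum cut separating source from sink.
Min cut value = 14, edges: (13,14)

Min cut value: 14
Partition: S = [0, 1, 2, 3, 4, 5, 6, 7, 8, 9, 10, 11, 12, 13], T = [14]
Cut edges: (13,14)

By max-flow min-cut theorem, max flow = min cut = 14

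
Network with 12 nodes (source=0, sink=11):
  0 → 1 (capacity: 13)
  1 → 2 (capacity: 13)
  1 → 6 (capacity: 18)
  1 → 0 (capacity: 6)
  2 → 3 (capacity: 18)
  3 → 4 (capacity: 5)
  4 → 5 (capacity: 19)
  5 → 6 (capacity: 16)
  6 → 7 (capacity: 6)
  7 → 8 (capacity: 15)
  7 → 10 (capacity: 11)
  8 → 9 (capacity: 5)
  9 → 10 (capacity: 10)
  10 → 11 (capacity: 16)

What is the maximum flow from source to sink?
Maximum flow = 6

Max flow: 6

Flow assignment:
  0 → 1: 6/13
  1 → 2: 5/13
  1 → 6: 1/18
  2 → 3: 5/18
  3 → 4: 5/5
  4 → 5: 5/19
  5 → 6: 5/16
  6 → 7: 6/6
  7 → 10: 6/11
  10 → 11: 6/16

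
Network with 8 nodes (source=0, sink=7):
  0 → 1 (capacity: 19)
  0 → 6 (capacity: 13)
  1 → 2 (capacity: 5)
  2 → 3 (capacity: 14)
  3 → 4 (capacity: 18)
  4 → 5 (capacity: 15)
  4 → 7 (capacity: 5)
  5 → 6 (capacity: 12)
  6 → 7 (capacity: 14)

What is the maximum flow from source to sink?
Maximum flow = 18

Max flow: 18

Flow assignment:
  0 → 1: 5/19
  0 → 6: 13/13
  1 → 2: 5/5
  2 → 3: 5/14
  3 → 4: 5/18
  4 → 7: 5/5
  6 → 7: 13/14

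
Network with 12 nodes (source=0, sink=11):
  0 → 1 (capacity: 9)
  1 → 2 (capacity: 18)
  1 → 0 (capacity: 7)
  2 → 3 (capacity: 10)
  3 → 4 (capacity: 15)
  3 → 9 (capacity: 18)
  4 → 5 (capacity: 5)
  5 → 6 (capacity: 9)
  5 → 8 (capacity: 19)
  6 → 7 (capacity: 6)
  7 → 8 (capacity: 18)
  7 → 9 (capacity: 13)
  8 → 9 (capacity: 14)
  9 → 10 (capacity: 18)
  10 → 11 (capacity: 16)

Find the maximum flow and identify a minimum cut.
Max flow = 9, Min cut edges: (0,1)

Maximum flow: 9
Minimum cut: (0,1)
Partition: S = [0], T = [1, 2, 3, 4, 5, 6, 7, 8, 9, 10, 11]

Max-flow min-cut theorem verified: both equal 9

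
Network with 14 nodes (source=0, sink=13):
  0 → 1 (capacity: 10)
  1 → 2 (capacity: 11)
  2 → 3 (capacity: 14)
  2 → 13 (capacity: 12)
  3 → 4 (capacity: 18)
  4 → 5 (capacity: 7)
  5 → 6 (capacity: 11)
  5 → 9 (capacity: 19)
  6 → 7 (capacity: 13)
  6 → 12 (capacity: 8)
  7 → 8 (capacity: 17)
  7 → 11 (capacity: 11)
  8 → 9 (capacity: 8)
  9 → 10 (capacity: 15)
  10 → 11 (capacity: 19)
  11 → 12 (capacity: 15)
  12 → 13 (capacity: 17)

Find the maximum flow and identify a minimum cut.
Max flow = 10, Min cut edges: (0,1)

Maximum flow: 10
Minimum cut: (0,1)
Partition: S = [0], T = [1, 2, 3, 4, 5, 6, 7, 8, 9, 10, 11, 12, 13]

Max-flow min-cut theorem verified: both equal 10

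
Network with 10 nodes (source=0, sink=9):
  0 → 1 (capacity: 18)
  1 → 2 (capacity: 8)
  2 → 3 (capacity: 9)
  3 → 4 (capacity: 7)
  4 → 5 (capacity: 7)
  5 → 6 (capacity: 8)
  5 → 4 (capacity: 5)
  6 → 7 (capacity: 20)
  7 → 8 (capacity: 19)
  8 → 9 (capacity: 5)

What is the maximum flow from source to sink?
Maximum flow = 5

Max flow: 5

Flow assignment:
  0 → 1: 5/18
  1 → 2: 5/8
  2 → 3: 5/9
  3 → 4: 5/7
  4 → 5: 5/7
  5 → 6: 5/8
  6 → 7: 5/20
  7 → 8: 5/19
  8 → 9: 5/5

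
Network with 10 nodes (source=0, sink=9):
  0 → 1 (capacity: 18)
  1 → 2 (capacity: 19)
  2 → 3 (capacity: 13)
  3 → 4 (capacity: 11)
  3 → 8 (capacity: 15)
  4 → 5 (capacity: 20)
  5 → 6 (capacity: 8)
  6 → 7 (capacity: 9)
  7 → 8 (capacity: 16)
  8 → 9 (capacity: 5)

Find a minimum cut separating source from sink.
Min cut value = 5, edges: (8,9)

Min cut value: 5
Partition: S = [0, 1, 2, 3, 4, 5, 6, 7, 8], T = [9]
Cut edges: (8,9)

By max-flow min-cut theorem, max flow = min cut = 5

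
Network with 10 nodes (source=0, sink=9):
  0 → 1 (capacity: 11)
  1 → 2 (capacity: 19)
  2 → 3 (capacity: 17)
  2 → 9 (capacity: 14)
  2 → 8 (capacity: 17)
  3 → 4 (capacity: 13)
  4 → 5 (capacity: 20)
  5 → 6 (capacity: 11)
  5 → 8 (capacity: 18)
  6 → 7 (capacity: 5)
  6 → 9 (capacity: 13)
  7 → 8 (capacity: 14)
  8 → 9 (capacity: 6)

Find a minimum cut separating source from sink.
Min cut value = 11, edges: (0,1)

Min cut value: 11
Partition: S = [0], T = [1, 2, 3, 4, 5, 6, 7, 8, 9]
Cut edges: (0,1)

By max-flow min-cut theorem, max flow = min cut = 11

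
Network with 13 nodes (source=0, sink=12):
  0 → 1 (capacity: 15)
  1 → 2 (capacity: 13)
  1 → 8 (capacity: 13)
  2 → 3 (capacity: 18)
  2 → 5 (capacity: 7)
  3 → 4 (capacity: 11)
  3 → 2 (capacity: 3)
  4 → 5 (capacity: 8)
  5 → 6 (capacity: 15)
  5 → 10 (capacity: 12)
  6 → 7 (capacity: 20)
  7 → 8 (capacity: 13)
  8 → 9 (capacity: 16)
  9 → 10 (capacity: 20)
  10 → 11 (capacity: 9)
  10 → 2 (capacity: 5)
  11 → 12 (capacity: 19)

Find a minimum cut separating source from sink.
Min cut value = 9, edges: (10,11)

Min cut value: 9
Partition: S = [0, 1, 2, 3, 4, 5, 6, 7, 8, 9, 10], T = [11, 12]
Cut edges: (10,11)

By max-flow min-cut theorem, max flow = min cut = 9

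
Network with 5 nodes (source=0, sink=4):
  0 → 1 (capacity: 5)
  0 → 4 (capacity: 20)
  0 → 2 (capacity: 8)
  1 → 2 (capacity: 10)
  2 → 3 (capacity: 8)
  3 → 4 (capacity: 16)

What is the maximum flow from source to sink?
Maximum flow = 28

Max flow: 28

Flow assignment:
  0 → 1: 5/5
  0 → 4: 20/20
  0 → 2: 3/8
  1 → 2: 5/10
  2 → 3: 8/8
  3 → 4: 8/16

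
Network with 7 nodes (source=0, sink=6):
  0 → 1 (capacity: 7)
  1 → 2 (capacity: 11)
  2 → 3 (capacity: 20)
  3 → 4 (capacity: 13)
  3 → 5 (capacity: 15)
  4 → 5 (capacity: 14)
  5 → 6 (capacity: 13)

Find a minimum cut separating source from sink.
Min cut value = 7, edges: (0,1)

Min cut value: 7
Partition: S = [0], T = [1, 2, 3, 4, 5, 6]
Cut edges: (0,1)

By max-flow min-cut theorem, max flow = min cut = 7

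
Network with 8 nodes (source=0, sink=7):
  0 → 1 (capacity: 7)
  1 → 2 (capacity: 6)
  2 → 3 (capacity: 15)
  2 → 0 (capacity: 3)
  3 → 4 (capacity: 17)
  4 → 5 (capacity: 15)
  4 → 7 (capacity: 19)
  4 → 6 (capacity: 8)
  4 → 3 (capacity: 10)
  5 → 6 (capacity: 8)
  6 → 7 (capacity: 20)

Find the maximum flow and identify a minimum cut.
Max flow = 6, Min cut edges: (1,2)

Maximum flow: 6
Minimum cut: (1,2)
Partition: S = [0, 1], T = [2, 3, 4, 5, 6, 7]

Max-flow min-cut theorem verified: both equal 6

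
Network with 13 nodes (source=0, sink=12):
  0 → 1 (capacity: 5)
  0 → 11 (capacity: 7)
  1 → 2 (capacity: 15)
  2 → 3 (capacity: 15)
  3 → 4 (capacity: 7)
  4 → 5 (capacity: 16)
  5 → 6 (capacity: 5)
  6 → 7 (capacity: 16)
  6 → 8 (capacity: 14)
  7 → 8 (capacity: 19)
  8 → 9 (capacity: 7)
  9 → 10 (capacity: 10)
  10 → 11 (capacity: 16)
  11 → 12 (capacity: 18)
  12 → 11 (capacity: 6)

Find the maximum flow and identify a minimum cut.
Max flow = 12, Min cut edges: (0,11), (5,6)

Maximum flow: 12
Minimum cut: (0,11), (5,6)
Partition: S = [0, 1, 2, 3, 4, 5], T = [6, 7, 8, 9, 10, 11, 12]

Max-flow min-cut theorem verified: both equal 12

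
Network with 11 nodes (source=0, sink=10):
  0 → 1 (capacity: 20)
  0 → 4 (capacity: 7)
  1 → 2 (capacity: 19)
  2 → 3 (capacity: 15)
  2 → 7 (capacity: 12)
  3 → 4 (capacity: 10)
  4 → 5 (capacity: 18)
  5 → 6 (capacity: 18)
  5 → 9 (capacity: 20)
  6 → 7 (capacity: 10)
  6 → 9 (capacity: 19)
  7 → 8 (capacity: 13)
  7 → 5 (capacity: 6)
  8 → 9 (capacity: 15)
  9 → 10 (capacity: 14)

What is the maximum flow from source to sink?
Maximum flow = 14

Max flow: 14

Flow assignment:
  0 → 1: 14/20
  1 → 2: 14/19
  2 → 3: 2/15
  2 → 7: 12/12
  3 → 4: 2/10
  4 → 5: 2/18
  5 → 9: 2/20
  7 → 8: 12/13
  8 → 9: 12/15
  9 → 10: 14/14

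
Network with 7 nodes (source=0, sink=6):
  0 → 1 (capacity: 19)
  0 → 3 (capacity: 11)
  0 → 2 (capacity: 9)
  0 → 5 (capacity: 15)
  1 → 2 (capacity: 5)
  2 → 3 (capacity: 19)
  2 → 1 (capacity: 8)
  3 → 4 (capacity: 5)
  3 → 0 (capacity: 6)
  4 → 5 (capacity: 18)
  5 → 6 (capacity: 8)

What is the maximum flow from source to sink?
Maximum flow = 8

Max flow: 8

Flow assignment:
  0 → 3: 5/11
  0 → 5: 3/15
  3 → 4: 5/5
  4 → 5: 5/18
  5 → 6: 8/8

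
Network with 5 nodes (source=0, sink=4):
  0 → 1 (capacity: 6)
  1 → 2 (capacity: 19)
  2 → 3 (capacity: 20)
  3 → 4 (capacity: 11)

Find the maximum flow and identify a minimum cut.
Max flow = 6, Min cut edges: (0,1)

Maximum flow: 6
Minimum cut: (0,1)
Partition: S = [0], T = [1, 2, 3, 4]

Max-flow min-cut theorem verified: both equal 6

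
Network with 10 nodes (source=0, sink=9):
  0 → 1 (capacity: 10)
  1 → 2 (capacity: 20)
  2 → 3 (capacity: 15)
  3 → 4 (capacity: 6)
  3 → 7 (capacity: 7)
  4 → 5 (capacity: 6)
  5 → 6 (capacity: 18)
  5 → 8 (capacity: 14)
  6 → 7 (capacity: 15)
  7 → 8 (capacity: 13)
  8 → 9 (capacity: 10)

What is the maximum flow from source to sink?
Maximum flow = 10

Max flow: 10

Flow assignment:
  0 → 1: 10/10
  1 → 2: 10/20
  2 → 3: 10/15
  3 → 4: 3/6
  3 → 7: 7/7
  4 → 5: 3/6
  5 → 8: 3/14
  7 → 8: 7/13
  8 → 9: 10/10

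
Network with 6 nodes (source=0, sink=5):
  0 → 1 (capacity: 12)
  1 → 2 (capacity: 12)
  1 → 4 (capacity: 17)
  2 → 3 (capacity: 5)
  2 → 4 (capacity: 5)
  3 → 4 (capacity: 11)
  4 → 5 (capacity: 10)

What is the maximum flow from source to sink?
Maximum flow = 10

Max flow: 10

Flow assignment:
  0 → 1: 10/12
  1 → 4: 10/17
  4 → 5: 10/10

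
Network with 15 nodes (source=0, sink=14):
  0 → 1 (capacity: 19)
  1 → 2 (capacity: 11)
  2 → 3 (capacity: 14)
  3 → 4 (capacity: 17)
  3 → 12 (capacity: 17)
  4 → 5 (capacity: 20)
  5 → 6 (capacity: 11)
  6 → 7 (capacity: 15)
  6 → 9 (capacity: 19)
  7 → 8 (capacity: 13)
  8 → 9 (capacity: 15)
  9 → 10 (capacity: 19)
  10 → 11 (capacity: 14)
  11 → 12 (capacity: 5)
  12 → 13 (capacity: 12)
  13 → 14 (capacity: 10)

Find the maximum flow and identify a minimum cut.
Max flow = 10, Min cut edges: (13,14)

Maximum flow: 10
Minimum cut: (13,14)
Partition: S = [0, 1, 2, 3, 4, 5, 6, 7, 8, 9, 10, 11, 12, 13], T = [14]

Max-flow min-cut theorem verified: both equal 10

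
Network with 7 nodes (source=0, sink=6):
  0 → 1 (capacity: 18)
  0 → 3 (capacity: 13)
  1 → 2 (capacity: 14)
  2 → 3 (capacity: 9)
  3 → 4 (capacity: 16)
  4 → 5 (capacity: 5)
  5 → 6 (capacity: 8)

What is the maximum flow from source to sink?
Maximum flow = 5

Max flow: 5

Flow assignment:
  0 → 1: 5/18
  1 → 2: 5/14
  2 → 3: 5/9
  3 → 4: 5/16
  4 → 5: 5/5
  5 → 6: 5/8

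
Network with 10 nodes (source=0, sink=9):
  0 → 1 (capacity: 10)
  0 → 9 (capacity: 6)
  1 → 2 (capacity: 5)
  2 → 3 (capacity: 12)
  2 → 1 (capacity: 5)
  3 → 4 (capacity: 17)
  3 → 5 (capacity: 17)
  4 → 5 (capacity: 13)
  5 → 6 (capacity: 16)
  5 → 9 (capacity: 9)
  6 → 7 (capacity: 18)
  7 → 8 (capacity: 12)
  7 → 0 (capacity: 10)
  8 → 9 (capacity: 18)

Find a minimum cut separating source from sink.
Min cut value = 11, edges: (0,9), (1,2)

Min cut value: 11
Partition: S = [0, 1], T = [2, 3, 4, 5, 6, 7, 8, 9]
Cut edges: (0,9), (1,2)

By max-flow min-cut theorem, max flow = min cut = 11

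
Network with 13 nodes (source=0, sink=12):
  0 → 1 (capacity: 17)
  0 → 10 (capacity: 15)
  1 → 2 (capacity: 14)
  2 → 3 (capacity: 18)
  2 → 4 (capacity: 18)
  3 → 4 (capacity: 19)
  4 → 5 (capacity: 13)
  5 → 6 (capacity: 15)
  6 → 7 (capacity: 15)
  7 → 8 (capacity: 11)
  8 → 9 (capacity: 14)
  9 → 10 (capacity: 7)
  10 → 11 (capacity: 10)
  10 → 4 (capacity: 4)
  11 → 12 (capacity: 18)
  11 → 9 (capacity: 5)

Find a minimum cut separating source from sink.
Min cut value = 10, edges: (10,11)

Min cut value: 10
Partition: S = [0, 1, 2, 3, 4, 5, 6, 7, 8, 9, 10], T = [11, 12]
Cut edges: (10,11)

By max-flow min-cut theorem, max flow = min cut = 10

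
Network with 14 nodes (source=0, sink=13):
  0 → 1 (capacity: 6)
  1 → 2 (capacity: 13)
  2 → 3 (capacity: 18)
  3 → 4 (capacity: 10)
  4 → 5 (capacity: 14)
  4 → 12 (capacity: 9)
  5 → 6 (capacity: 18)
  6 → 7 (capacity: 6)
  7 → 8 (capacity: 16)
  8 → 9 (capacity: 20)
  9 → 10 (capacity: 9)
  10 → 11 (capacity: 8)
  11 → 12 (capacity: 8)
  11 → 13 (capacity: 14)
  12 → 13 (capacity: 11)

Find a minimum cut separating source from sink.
Min cut value = 6, edges: (0,1)

Min cut value: 6
Partition: S = [0], T = [1, 2, 3, 4, 5, 6, 7, 8, 9, 10, 11, 12, 13]
Cut edges: (0,1)

By max-flow min-cut theorem, max flow = min cut = 6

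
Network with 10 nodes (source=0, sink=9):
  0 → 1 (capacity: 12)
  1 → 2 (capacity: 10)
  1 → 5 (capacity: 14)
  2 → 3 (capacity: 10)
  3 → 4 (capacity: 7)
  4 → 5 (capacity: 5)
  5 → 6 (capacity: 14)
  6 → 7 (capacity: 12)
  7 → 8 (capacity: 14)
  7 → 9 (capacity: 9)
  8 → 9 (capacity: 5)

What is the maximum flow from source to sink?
Maximum flow = 12

Max flow: 12

Flow assignment:
  0 → 1: 12/12
  1 → 5: 12/14
  5 → 6: 12/14
  6 → 7: 12/12
  7 → 8: 3/14
  7 → 9: 9/9
  8 → 9: 3/5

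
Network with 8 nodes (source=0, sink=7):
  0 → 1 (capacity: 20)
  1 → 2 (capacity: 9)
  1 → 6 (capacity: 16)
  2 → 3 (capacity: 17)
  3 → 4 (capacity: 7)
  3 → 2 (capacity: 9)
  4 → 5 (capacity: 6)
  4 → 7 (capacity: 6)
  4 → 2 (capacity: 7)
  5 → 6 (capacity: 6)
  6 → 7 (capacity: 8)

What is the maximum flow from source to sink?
Maximum flow = 14

Max flow: 14

Flow assignment:
  0 → 1: 14/20
  1 → 2: 7/9
  1 → 6: 7/16
  2 → 3: 7/17
  3 → 4: 7/7
  4 → 5: 1/6
  4 → 7: 6/6
  5 → 6: 1/6
  6 → 7: 8/8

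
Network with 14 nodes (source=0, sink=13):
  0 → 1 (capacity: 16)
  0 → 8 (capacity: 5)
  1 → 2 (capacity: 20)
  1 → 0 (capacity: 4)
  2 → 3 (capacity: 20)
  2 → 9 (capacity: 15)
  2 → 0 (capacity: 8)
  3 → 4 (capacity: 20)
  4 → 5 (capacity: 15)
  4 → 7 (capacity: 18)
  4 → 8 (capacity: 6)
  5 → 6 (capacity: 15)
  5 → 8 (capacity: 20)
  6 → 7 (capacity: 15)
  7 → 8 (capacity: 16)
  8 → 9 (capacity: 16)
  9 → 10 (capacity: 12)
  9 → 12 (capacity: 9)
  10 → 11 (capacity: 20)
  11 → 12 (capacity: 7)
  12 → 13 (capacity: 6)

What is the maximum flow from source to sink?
Maximum flow = 6

Max flow: 6

Flow assignment:
  0 → 1: 9/16
  0 → 8: 5/5
  1 → 2: 9/20
  2 → 3: 1/20
  2 → 0: 8/8
  3 → 4: 1/20
  4 → 8: 1/6
  8 → 9: 6/16
  9 → 10: 6/12
  10 → 11: 6/20
  11 → 12: 6/7
  12 → 13: 6/6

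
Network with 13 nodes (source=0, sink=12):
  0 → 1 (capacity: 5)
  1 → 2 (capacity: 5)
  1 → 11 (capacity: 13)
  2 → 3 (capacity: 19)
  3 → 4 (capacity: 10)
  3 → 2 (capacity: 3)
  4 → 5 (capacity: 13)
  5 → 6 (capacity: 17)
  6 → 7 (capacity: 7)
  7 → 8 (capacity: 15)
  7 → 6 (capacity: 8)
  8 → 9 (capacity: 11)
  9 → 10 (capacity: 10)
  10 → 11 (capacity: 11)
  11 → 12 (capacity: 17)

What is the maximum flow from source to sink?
Maximum flow = 5

Max flow: 5

Flow assignment:
  0 → 1: 5/5
  1 → 11: 5/13
  11 → 12: 5/17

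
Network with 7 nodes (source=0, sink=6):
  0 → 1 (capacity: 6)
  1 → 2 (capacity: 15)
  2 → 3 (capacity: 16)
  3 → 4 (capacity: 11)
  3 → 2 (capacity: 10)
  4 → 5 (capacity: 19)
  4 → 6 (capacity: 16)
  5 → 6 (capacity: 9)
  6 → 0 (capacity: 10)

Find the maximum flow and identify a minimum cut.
Max flow = 6, Min cut edges: (0,1)

Maximum flow: 6
Minimum cut: (0,1)
Partition: S = [0], T = [1, 2, 3, 4, 5, 6]

Max-flow min-cut theorem verified: both equal 6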